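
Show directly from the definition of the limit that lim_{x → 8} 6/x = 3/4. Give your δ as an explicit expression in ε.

Fix ε > 0. We seek δ > 0 such that 0 < |x − 8| < δ implies |6/x − (3/4)| < ε.
|6/x − (3/4)| = 6·|8 − x|/(8·|x|) = 6|x − 8|/(8|x|).
Require δ ≤ 4 so that |x| > 8 − 4 = 4, hence 8|x| > 32.
Then |6/x − (3/4)| < 6|x − 8|/32, which is < ε when |x − 8| < (16/3)ε.
Take δ = min(4, (16/3)ε). Then 0 < |x − 8| < δ gives both |x − 8| < 4 and |x − 8| < (16/3)ε, so |6/x − (3/4)| < ε.

δ = min(4, (16/3)ε)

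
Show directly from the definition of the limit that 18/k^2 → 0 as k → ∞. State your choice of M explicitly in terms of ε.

M = (18/ε)^{1/2}

Let ε > 0 be given. For k ≥ 1, |18/k^2 − 0| = 18/k^2.
18/k^2 < ε ⇔ k^2 > 18/ε ⇔ k > (18/ε)^{1/2}.
Take M = (18/ε)^{1/2}. Then k > M implies 18/k^2 < ε.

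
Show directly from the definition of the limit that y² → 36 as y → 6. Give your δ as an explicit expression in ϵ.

δ = min(2, ϵ/14)

Suppose ϵ > 0. We seek δ > 0 with 0 < |y − 6| < δ ⇒ |y² − 36| < ϵ.
Factor: y² − 36 = (y − 6)(y + 6), so |y² − 36| = |y − 6|·|y + 6|.
Impose δ ≤ 2 so that |y| < 8; then |y + 6| ≤ 14.
Hence |y² − 36| ≤ 14|y − 6|, which is < ϵ once |y − 6| < ϵ/14.
Take δ = min(2, ϵ/14). If 0 < |y − 6| < δ then both bounds hold and |y² − 36| ≤ 14|y − 6| < 14·(ϵ/14) = ϵ.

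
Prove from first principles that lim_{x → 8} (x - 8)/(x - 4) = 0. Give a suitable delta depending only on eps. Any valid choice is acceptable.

delta = min(2, 2eps)

Suppose eps > 0. We want delta > 0 with 0 < |x − 8| < delta ⇒ |(x - 8)/(x - 4) − 0| < eps.
Combining over a common denominator, (x - 8)/(x - 4) − 0 = [(x - 8)·4 − 0·(x - 4)] / [4·(x - 4)] = 4(x − 8) / (4(x - 4)).
So |(x - 8)/(x - 4) − 0| = 4|x − 8| / (4·|x − 4|).
Require delta ≤ 2, so |x − 4| ≥ |4| − |x − 8| > 4 − 2 = 2.
Hence |(x - 8)/(x - 4) − 0| < 4|x − 8|/(4·2) = (1/2)|x − 8|, which is < eps once |x − 8| < 2eps.
Take delta = min(2, 2eps). Then 0 < |x − 8| < delta forces both bounds, so |(x - 8)/(x - 4) − 0| < eps.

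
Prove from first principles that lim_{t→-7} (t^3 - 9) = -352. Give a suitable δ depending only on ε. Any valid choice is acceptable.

Let ε > 0. We want δ > 0 such that 0 < |t + 7| < δ implies |(t^3 - 9) + 352| < ε.
(t^3 - 9) + 352 = t^3 + 343 = (t + 7)(t^2 - 7t + 49).
So |(t^3 - 9) + 352| = |t + 7|·|t^2 - 7t + 49|.
Assume first that |t + 7| < 1, so |t| < 8. Then |t^2 - 7t + 49| ≤ 8^2 + 7·8 + 49 = 169.
Hence |(t^3 - 9) + 352| ≤ 169|t + 7| < ε provided |t + 7| < ε/169.
Take δ = min(1, ε/169). Then 0 < |t + 7| < δ gives both |t + 7| < 1 and |t + 7| < ε/169, so |(t^3 - 9) + 352| < ε.

δ = min(1, ε/169)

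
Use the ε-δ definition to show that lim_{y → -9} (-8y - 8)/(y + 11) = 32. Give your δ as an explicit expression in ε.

Fix ε > 0. We want δ > 0 with 0 < |y + 9| < δ ⇒ |(-8y - 8)/(y + 11) − 32| < ε.
Combining over a common denominator, (-8y - 8)/(y + 11) − 32 = [(-8y - 8)·2 − 64·(y + 11)] / [2·(y + 11)] = -80(y + 9) / (2(y + 11)).
So |(-8y - 8)/(y + 11) − 32| = 80|y + 9| / (2·|y + 11|).
Restrict δ ≤ 1. Then |y + 9| < 1 gives |y + 11| = |(y + 9) + 2| ≥ 2 − 1 = 1.
Hence |(-8y - 8)/(y + 11) − 32| < 80|y + 9|/(2·1) = 40|y + 9|, which is < ε once |y + 9| < (1/40)ε.
Take δ = min(1, (1/40)ε). Then 0 < |y + 9| < δ forces both bounds, so |(-8y - 8)/(y + 11) − 32| < ε.

δ = min(1, (1/40)ε)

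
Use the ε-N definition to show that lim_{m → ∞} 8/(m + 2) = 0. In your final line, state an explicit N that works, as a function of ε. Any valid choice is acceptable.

N = 8/ε

Suppose ε > 0. For m ≥ 1, |8/(m + 2) − 0| = 8/(m + 2) ≤ 8/m.
We need 8/m < ε, i.e. m > 8/ε.
Take N = 8/ε. If m > N then |8/(m + 2)| ≤ 8/m < ε.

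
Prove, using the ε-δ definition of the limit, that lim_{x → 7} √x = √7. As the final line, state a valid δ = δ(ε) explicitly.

Suppose ε > 0. We want δ > 0 such that 0 < |x − 7| < δ implies |√x − √7| < ε.
Rationalise: √x − √7 = (x − 7)/(√x + √7), so |√x − √7| = |x − 7|/(√x + √7).
Restrict δ ≤ 7 so that |x − 7| < 7 forces x > 0, and then √x + √7 > √7.
Hence |√x − √7| < |x − 7|/√7, which is < ε once |x − 7| < √7·ε.
Take δ = min(7, √7·ε). If 0 < |x − 7| < δ then x > 0 and |√x − √7| < |x − 7|/√7 < ε.

δ = min(7, √7·ε)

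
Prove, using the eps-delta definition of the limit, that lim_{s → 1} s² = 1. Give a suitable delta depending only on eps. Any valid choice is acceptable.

Let eps > 0 be given. We seek delta > 0 with 0 < |s − 1| < delta ⇒ |s² − 1| < eps.
Factor: s² − 1 = (s − 1)(s + 1), so |s² − 1| = |s − 1|·|s + 1|.
Impose delta ≤ 1 so that |s| < 2; then |s + 1| ≤ 3.
Hence |s² − 1| ≤ 3|s − 1|, which is < eps once |s − 1| < eps/3.
Take delta = min(1, eps/3). If 0 < |s − 1| < delta then both bounds hold and |s² − 1| ≤ 3|s − 1| < 3·(eps/3) = eps.

delta = min(1, eps/3)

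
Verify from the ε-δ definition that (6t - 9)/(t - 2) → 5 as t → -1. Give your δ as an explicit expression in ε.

Suppose ε > 0. We want δ > 0 with 0 < |t + 1| < δ ⇒ |(6t - 9)/(t - 2) − 5| < ε.
Combining over a common denominator, (6t - 9)/(t - 2) − 5 = [(6t - 9)·(-3) − (-15)·(t - 2)] / [(-3)·(t - 2)] = -3(t + 1) / ((-3)(t - 2)).
So |(6t - 9)/(t - 2) − 5| = 3|t + 1| / (3·|t − 2|).
Require δ ≤ 3/2, so |t − 2| ≥ |-3| − |t + 1| > 3 − 3/2 = 3/2.
Hence |(6t - 9)/(t - 2) − 5| < 3|t + 1|/(3·(3/2)) = (2/3)|t + 1|, which is < ε once |t + 1| < (3/2)ε.
Take δ = min(3/2, (3/2)ε). Then 0 < |t + 1| < δ forces both bounds, so |(6t - 9)/(t - 2) − 5| < ε.

δ = min(3/2, (3/2)ε)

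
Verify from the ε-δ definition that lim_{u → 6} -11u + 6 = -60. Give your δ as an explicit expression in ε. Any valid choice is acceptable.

Let ε > 0 be given. We need δ > 0 so that 0 < |u − 6| < δ implies |(-11u + 6) + 60| < ε.
|(-11u + 6) + 60| = |-11u + 66| = 11|u − 6|.
So 11|u − 6| < ε exactly when |u − 6| < ε/11.
Take δ = ε/11. If 0 < |u − 6| < δ then |(-11u + 6) + 60| = 11|u − 6| < 11·(ε/11) = ε.

δ = ε/11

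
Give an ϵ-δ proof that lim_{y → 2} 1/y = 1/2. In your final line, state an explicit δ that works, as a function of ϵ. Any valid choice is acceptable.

δ = min(1, 2ϵ)

Let ϵ > 0. We seek δ > 0 such that 0 < |y − 2| < δ implies |1/y − (1/2)| < ϵ.
|1/y − (1/2)| = |2 − y|/(2·|y|) = |y − 2|/(2|y|).
Restrict δ ≤ 1. Then |y − 2| < 1 gives |y| > 1, so 2|y| > 2.
Then |1/y − (1/2)| < |y − 2|/2, which is < ϵ when |y − 2| < 2ϵ.
Take δ = min(1, 2ϵ). Then 0 < |y − 2| < δ gives both |y − 2| < 1 and |y − 2| < 2ϵ, so |1/y − (1/2)| < ϵ.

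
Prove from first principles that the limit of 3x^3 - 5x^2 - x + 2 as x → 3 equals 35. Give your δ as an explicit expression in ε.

δ = min(2, ε/106)

Let ε > 0 be given. We want δ > 0 such that 0 < |x − 3| < δ implies |(3x^3 - 5x^2 - x + 2) − 35| < ε.
(3x^3 - 5x^2 - x + 2) − 35 = 3x^3 - 5x^2 - x - 33 = (x − 3)(3x^2 + 4x + 11).
So |(3x^3 - 5x^2 - x + 2) − 35| = |x − 3|·|3x^2 + 4x + 11|.
Require δ ≤ 2. Then |x − 3| < 2 gives |x| < 5, and by the triangle inequality |3x^2 + 4x + 11| ≤ 3·5^2 + 4·5 + 11 = 106.
Hence |(3x^3 - 5x^2 - x + 2) − 35| ≤ 106|x − 3| < ε provided |x − 3| < ε/106.
Choosing δ = min(2, ε/106) ensures both conditions, hence |(3x^3 - 5x^2 - x + 2) − 35| < ε.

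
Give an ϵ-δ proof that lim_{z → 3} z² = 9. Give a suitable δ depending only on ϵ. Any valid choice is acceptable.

Let ϵ > 0 be given. We seek δ > 0 with 0 < |z − 3| < δ ⇒ |z² − 9| < ϵ.
Factor: z² − 9 = (z − 3)(z + 3), so |z² − 9| = |z − 3|·|z + 3|.
Restrict δ ≤ 1. Then |z − 3| < 1 gives |z| < 4, so by the triangle inequality |z + 3| ≤ 4 + 3 = 7.
Hence |z² − 9| ≤ 7|z − 3|, which is < ϵ once |z − 3| < ϵ/7.
Take δ = min(1, ϵ/7). If 0 < |z − 3| < δ then both bounds hold and |z² − 9| ≤ 7|z − 3| < 7·(ϵ/7) = ϵ.

δ = min(1, ϵ/7)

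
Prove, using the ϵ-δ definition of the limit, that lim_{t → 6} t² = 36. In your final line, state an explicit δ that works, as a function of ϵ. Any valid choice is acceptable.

δ = min(1, ϵ/13)

Let ϵ > 0 be given. We seek δ > 0 with 0 < |t − 6| < δ ⇒ |t² − 36| < ϵ.
Factor: t² − 36 = (t − 6)(t + 6), so |t² − 36| = |t − 6|·|t + 6|.
Restrict δ ≤ 1. Then |t − 6| < 1 gives |t| < 7, so by the triangle inequality |t + 6| ≤ 7 + 6 = 13.
Hence |t² − 36| ≤ 13|t − 6|, which is < ϵ once |t − 6| < ϵ/13.
Take δ = min(1, ϵ/13). If 0 < |t − 6| < δ then both bounds hold and |t² − 36| ≤ 13|t − 6| < 13·(ϵ/13) = ϵ.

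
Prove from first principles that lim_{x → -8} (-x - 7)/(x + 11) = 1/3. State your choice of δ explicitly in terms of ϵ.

Let ϵ > 0. We want δ > 0 with 0 < |x + 8| < δ ⇒ |(-x - 7)/(x + 11) − (1/3)| < ϵ.
Combining over a common denominator, (-x - 7)/(x + 11) − (1/3) = [(-x - 7)·3 − 1·(x + 11)] / [3·(x + 11)] = -4(x + 8) / (3(x + 11)).
So |(-x - 7)/(x + 11) − (1/3)| = 4|x + 8| / (3·|x + 11|).
Require δ ≤ 3/2, so |x + 11| ≥ |3| − |x + 8| > 3 − 3/2 = 3/2.
Hence |(-x - 7)/(x + 11) − (1/3)| < 4|x + 8|/(3·(3/2)) = (8/9)|x + 8|, which is < ϵ once |x + 8| < (9/8)ϵ.
Take δ = min(3/2, (9/8)ϵ). Then 0 < |x + 8| < δ forces both bounds, so |(-x - 7)/(x + 11) − (1/3)| < ϵ.

δ = min(3/2, (9/8)ϵ)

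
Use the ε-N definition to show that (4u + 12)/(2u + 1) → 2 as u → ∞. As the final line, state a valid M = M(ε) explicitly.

Fix ε > 0. We seek M > 0 such that u > M implies |(4u + 12)/(2u + 1) − 2| < ε.
(4u + 12)/(2u + 1) − 2 = (2(4u + 12) − 4(2u + 1)) / (2(2u + 1)) = 20/(2(2u + 1)).
For u > 0 we have 2u + 1 > 2u, so |(4u + 12)/(2u + 1) − 2| = 20/(2(2u + 1)) < 20/(2·2u) = 5/u.
Thus |(4u + 12)/(2u + 1) − 2| < ε whenever u > 5/ε.
Take M = 5/ε. If u > M then |(4u + 12)/(2u + 1) − 2| < 5/u < ε.

M = 5/ε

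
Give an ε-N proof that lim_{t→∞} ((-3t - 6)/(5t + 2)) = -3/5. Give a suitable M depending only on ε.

M = (24/25)/ε

Let ε > 0 be given. We seek M > 0 such that t > M implies |(-3t - 6)/(5t + 2) + 3/5| < ε.
(-3t - 6)/(5t + 2) + 3/5 = (5(-3t - 6) − (-3)(5t + 2)) / (5(5t + 2)) = -24/(5(5t + 2)).
For t > 0 we have 5t + 2 > 5t, so |(-3t - 6)/(5t + 2) + 3/5| = 24/(5(5t + 2)) < 24/(5·5t) = (24/25)/t.
Thus |(-3t - 6)/(5t + 2) + 3/5| < ε whenever t > (24/25)/ε.
Take M = (24/25)/ε. If t > M then |(-3t - 6)/(5t + 2) + 3/5| < (24/25)/t < ε.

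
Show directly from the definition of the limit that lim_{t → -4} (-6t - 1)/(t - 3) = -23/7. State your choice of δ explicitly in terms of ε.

Suppose ε > 0. We want δ > 0 with 0 < |t + 4| < δ ⇒ |(-6t - 1)/(t - 3) + 23/7| < ε.
Combining over a common denominator, (-6t - 1)/(t - 3) + 23/7 = [(-6t - 1)·(-7) − 23·(t - 3)] / [(-7)·(t - 3)] = 19(t + 4) / ((-7)(t - 3)).
So |(-6t - 1)/(t - 3) + 23/7| = 19|t + 4| / (7·|t − 3|).
Require δ ≤ 7/2, so |t − 3| ≥ |-7| − |t + 4| > 7 − 7/2 = 7/2.
Hence |(-6t - 1)/(t - 3) + 23/7| < 19|t + 4|/(7·(7/2)) = (38/49)|t + 4|, which is < ε once |t + 4| < (49/38)ε.
Take δ = min(7/2, (49/38)ε). Then 0 < |t + 4| < δ forces both bounds, so |(-6t - 1)/(t - 3) + 23/7| < ε.

δ = min(7/2, (49/38)ε)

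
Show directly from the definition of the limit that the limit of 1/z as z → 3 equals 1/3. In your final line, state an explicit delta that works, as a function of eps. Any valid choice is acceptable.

Let eps > 0 be given. We seek delta > 0 such that 0 < |z − 3| < delta implies |1/z − (1/3)| < eps.
|1/z − (1/3)| = |3 − z|/(3·|z|) = |z − 3|/(3|z|).
Require delta ≤ 3/2 so that |z| > 3 − 3/2 = 3/2, hence 3|z| > 9/2.
Then |1/z − (1/3)| < |z − 3|/(9/2), which is < eps when |z − 3| < (9/2)eps.
Take delta = min(3/2, (9/2)eps). Then 0 < |z − 3| < delta gives both |z − 3| < 3/2 and |z − 3| < (9/2)eps, so |1/z − (1/3)| < eps.

delta = min(3/2, (9/2)eps)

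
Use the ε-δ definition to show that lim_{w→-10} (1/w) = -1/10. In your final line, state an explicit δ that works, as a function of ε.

δ = min(5, 50ε)

Fix ε > 0. We seek δ > 0 such that 0 < |w + 10| < δ implies |1/w + 1/10| < ε.
|1/w + 1/10| = |-10 − w|/(10·|w|) = |w + 10|/(10|w|).
Require δ ≤ 5 so that |w| > 10 − 5 = 5, hence 10|w| > 50.
Then |1/w + 1/10| < |w + 10|/50, which is < ε when |w + 10| < 50ε.
Take δ = min(5, 50ε). Then 0 < |w + 10| < δ gives both |w + 10| < 5 and |w + 10| < 50ε, so |1/w + 1/10| < ε.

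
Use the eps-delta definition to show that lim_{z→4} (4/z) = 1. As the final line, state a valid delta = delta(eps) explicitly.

delta = min(2, 2eps)

Suppose eps > 0. We seek delta > 0 such that 0 < |z − 4| < delta implies |4/z − 1| < eps.
|4/z − 1| = 4·|4 − z|/(4·|z|) = 4|z − 4|/(4|z|).
Restrict delta ≤ 2. Then |z − 4| < 2 gives |z| > 2, so 4|z| > 8.
Then |4/z − 1| < 4|z − 4|/8, which is < eps when |z − 4| < 2eps.
Take delta = min(2, 2eps). Then 0 < |z − 4| < delta gives both |z − 4| < 2 and |z − 4| < 2eps, so |4/z − 1| < eps.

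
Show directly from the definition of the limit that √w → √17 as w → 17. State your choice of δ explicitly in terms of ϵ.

Fix ϵ > 0. We want δ > 0 such that 0 < |w − 17| < δ implies |√w − √17| < ϵ.
Rationalise: √w − √17 = (w − 17)/(√w + √17), so |√w − √17| = |w − 17|/(√w + √17).
Restrict δ ≤ 17 so that |w − 17| < 17 forces w > 0, and then √w + √17 > √17.
Hence |√w − √17| < |w − 17|/√17, which is < ϵ once |w − 17| < √17·ϵ.
Take δ = min(17, √17·ϵ). If 0 < |w − 17| < δ then w > 0 and |√w − √17| < |w − 17|/√17 < ϵ.

δ = min(17, √17·ϵ)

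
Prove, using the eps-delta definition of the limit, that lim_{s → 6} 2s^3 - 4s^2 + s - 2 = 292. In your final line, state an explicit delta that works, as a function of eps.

delta = min(2, eps/241)

Let eps > 0 be given. We want delta > 0 such that 0 < |s − 6| < delta implies |(2s^3 - 4s^2 + s - 2) − 292| < eps.
(2s^3 - 4s^2 + s - 2) − 292 = 2s^3 - 4s^2 + s - 294 = (s − 6)(2s^2 + 8s + 49).
So |(2s^3 - 4s^2 + s - 2) − 292| = |s − 6|·|2s^2 + 8s + 49|.
Require delta ≤ 2. Then |s − 6| < 2 gives |s| < 8, and by the triangle inequality |2s^2 + 8s + 49| ≤ 2·8^2 + 8·8 + 49 = 241.
Hence |(2s^3 - 4s^2 + s - 2) − 292| ≤ 241|s − 6| < eps provided |s − 6| < eps/241.
Take delta = min(2, eps/241). Then 0 < |s − 6| < delta gives both |s − 6| < 2 and |s − 6| < eps/241, so |(2s^3 - 4s^2 + s - 2) − 292| < eps.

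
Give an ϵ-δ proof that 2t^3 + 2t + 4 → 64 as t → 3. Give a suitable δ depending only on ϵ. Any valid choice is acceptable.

δ = min(2, ϵ/100)

Suppose ϵ > 0. We want δ > 0 such that 0 < |t − 3| < δ implies |(2t^3 + 2t + 4) − 64| < ϵ.
(2t^3 + 2t + 4) − 64 = 2t^3 + 2t - 60 = (t − 3)(2t^2 + 6t + 20).
So |(2t^3 + 2t + 4) − 64| = |t − 3|·|2t^2 + 6t + 20|.
Assume first that |t − 3| < 2, so |t| < 5. Then |2t^2 + 6t + 20| ≤ 2·5^2 + 6·5 + 20 = 100.
Hence |(2t^3 + 2t + 4) − 64| ≤ 100|t − 3| < ϵ provided |t − 3| < ϵ/100.
Take δ = min(2, ϵ/100). Then 0 < |t − 3| < δ gives both |t − 3| < 2 and |t − 3| < ϵ/100, so |(2t^3 + 2t + 4) − 64| < ϵ.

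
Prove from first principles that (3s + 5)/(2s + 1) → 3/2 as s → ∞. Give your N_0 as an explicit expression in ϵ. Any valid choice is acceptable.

Let ϵ > 0 be given. We seek N_0 > 0 such that s > N_0 implies |(3s + 5)/(2s + 1) − (3/2)| < ϵ.
(3s + 5)/(2s + 1) − (3/2) = (2(3s + 5) − 3(2s + 1)) / (2(2s + 1)) = 7/(2(2s + 1)).
For s > 0 we have 2s + 1 > 2s, so |(3s + 5)/(2s + 1) − (3/2)| = 7/(2(2s + 1)) < 7/(2·2s) = (7/4)/s.
Thus |(3s + 5)/(2s + 1) − (3/2)| < ϵ whenever s > (7/4)/ϵ.
Take N_0 = (7/4)/ϵ. If s > N_0 then |(3s + 5)/(2s + 1) − (3/2)| < (7/4)/s < ϵ.

N_0 = (7/4)/ϵ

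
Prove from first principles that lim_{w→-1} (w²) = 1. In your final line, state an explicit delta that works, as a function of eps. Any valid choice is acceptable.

delta = min(2, eps/4)

Let eps > 0 be given. We seek delta > 0 with 0 < |w + 1| < delta ⇒ |w² − 1| < eps.
Factor: w² − 1 = (w + 1)(w - 1), so |w² − 1| = |w + 1|·|w - 1|.
Impose delta ≤ 2 so that |w| < 3; then |w - 1| ≤ 4.
Hence |w² − 1| ≤ 4|w + 1|, which is < eps once |w + 1| < eps/4.
Take delta = min(2, eps/4). If 0 < |w + 1| < delta then both bounds hold and |w² − 1| ≤ 4|w + 1| < 4·(eps/4) = eps.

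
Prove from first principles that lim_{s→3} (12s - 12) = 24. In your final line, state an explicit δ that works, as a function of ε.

δ = ε/12

Fix ε > 0. We need δ > 0 so that 0 < |s − 3| < δ implies |(12s - 12) − 24| < ε.
|(12s - 12) − 24| = |12s - 36| = 12|s − 3|.
So 12|s − 3| < ε exactly when |s − 3| < ε/12.
Take δ = ε/12. If 0 < |s − 3| < δ then |(12s - 12) − 24| = 12|s − 3| < 12·(ε/12) = ε.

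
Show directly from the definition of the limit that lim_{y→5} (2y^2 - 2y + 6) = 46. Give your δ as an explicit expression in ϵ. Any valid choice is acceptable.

δ = min(1, ϵ/20)

Let ϵ > 0. We want δ > 0 such that 0 < |y − 5| < δ implies |(2y^2 - 2y + 6) − 46| < ϵ.
(2y^2 - 2y + 6) − 46 = 2y^2 - 2y - 40 = (y − 5)(2y + 8).
So |(2y^2 - 2y + 6) − 46| = |y − 5|·|2y + 8|.
Require δ ≤ 1. Then |y − 5| < 1 gives |y| < 6, and by the triangle inequality |2y + 8| ≤ 2·6 + 8 = 20.
Hence |(2y^2 - 2y + 6) − 46| ≤ 20|y − 5| < ϵ provided |y − 5| < ϵ/20.
Take δ = min(1, ϵ/20). Then 0 < |y − 5| < δ gives both |y − 5| < 1 and |y − 5| < ϵ/20, so |(2y^2 - 2y + 6) − 46| < ϵ.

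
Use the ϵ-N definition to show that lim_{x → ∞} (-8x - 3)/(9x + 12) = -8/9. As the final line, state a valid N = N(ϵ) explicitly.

Let ϵ > 0. We seek N > 0 such that x > N implies |(-8x - 3)/(9x + 12) + 8/9| < ϵ.
(-8x - 3)/(9x + 12) + 8/9 = (9(-8x - 3) − (-8)(9x + 12)) / (9(9x + 12)) = 69/(9(9x + 12)).
For x > 0 we have 9x + 12 > 9x, so |(-8x - 3)/(9x + 12) + 8/9| = 69/(9(9x + 12)) < 69/(9·9x) = (23/27)/x.
Thus |(-8x - 3)/(9x + 12) + 8/9| < ϵ whenever x > (23/27)/ϵ.
Take N = (23/27)/ϵ. If x > N then |(-8x - 3)/(9x + 12) + 8/9| < (23/27)/x < ϵ.

N = (23/27)/ϵ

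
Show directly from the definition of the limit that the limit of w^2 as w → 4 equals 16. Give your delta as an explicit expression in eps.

delta = min(2, eps/10)

Suppose eps > 0. We seek delta > 0 with 0 < |w − 4| < delta ⇒ |w^2 − 16| < eps.
Factor: w^2 − 16 = (w − 4)(w + 4), so |w^2 − 16| = |w − 4|·|w + 4|.
Impose delta ≤ 2 so that |w| < 6; then |w + 4| ≤ 10.
Hence |w^2 − 16| ≤ 10|w − 4|, which is < eps once |w − 4| < eps/10.
Take delta = min(2, eps/10). If 0 < |w − 4| < delta then both bounds hold and |w^2 − 16| ≤ 10|w − 4| < 10·(eps/10) = eps.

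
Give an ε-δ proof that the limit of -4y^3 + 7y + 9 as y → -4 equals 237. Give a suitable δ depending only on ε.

δ = min(2, ε/297)

Let ε > 0 be given. We want δ > 0 such that 0 < |y + 4| < δ implies |(-4y^3 + 7y + 9) − 237| < ε.
(-4y^3 + 7y + 9) − 237 = -4y^3 + 7y - 228 = (y + 4)(-4y^2 + 16y - 57).
So |(-4y^3 + 7y + 9) − 237| = |y + 4|·|-4y^2 + 16y - 57|.
Assume first that |y + 4| < 2, so |y| < 6. Then |-4y^2 + 16y - 57| ≤ 4·6^2 + 16·6 + 57 = 297.
Hence |(-4y^3 + 7y + 9) − 237| ≤ 297|y + 4| < ε provided |y + 4| < ε/297.
Choosing δ = min(2, ε/297) ensures both conditions, hence |(-4y^3 + 7y + 9) − 237| < ε.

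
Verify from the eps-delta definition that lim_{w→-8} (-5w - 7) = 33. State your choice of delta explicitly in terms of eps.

Let eps > 0 be given. We need delta > 0 so that 0 < |w + 8| < delta implies |(-5w - 7) − 33| < eps.
|(-5w - 7) − 33| = |-5w - 40| = 5|w + 8|.
So 5|w + 8| < eps exactly when |w + 8| < eps/5.
Take delta = eps/5. If 0 < |w + 8| < delta then |(-5w - 7) − 33| = 5|w + 8| < 5·(eps/5) = eps.

delta = eps/5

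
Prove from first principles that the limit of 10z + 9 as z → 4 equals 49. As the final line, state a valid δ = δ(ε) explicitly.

δ = ε/10

Suppose ε > 0. We need δ > 0 so that 0 < |z − 4| < δ implies |(10z + 9) − 49| < ε.
|(10z + 9) − 49| = |10z - 40| = 10|z − 4|.
So 10|z − 4| < ε exactly when |z − 4| < ε/10.
Choosing δ = ε/10 gives |(10z + 9) − 49| = 10|z − 4| < ε whenever |z − 4| < δ.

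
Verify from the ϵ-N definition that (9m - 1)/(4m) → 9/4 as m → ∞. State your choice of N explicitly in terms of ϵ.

Let ϵ > 0. For m ≥ 1, |(9m - 1)/(4m) − (9/4)| = |-4|/(4(4m)) = 4/(4(4m)).
Since 4m ≥ 4m for m ≥ 1, this is ≤ 4/(4·4m) = (1/4)/m.
So |(9m - 1)/(4m) − (9/4)| < ϵ whenever m > (1/4)/ϵ.
Take N = (1/4)/ϵ. If m > N then |(9m - 1)/(4m) − (9/4)| ≤ (1/4)/m < ϵ.

N = (1/4)/ϵ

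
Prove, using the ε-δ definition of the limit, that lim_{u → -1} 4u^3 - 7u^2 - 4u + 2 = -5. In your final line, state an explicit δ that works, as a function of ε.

Suppose ε > 0. We want δ > 0 such that 0 < |u + 1| < δ implies |(4u^3 - 7u^2 - 4u + 2) + 5| < ε.
(4u^3 - 7u^2 - 4u + 2) + 5 = 4u^3 - 7u^2 - 4u + 7 = (u + 1)(4u^2 - 11u + 7).
So |(4u^3 - 7u^2 - 4u + 2) + 5| = |u + 1|·|4u^2 - 11u + 7|.
Assume first that |u + 1| < 1, so |u| < 2. Then |4u^2 - 11u + 7| ≤ 4·2^2 + 11·2 + 7 = 45.
Hence |(4u^3 - 7u^2 - 4u + 2) + 5| ≤ 45|u + 1| < ε provided |u + 1| < ε/45.
Take δ = min(1, ε/45). Then 0 < |u + 1| < δ gives both |u + 1| < 1 and |u + 1| < ε/45, so |(4u^3 - 7u^2 - 4u + 2) + 5| < ε.

δ = min(1, ε/45)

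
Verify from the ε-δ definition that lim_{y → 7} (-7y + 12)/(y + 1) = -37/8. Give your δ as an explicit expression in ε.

δ = min(4, (32/19)ε)

Fix ε > 0. We want δ > 0 with 0 < |y − 7| < δ ⇒ |(-7y + 12)/(y + 1) + 37/8| < ε.
Combining over a common denominator, (-7y + 12)/(y + 1) + 37/8 = [(-7y + 12)·8 − (-37)·(y + 1)] / [8·(y + 1)] = -19(y − 7) / (8(y + 1)).
So |(-7y + 12)/(y + 1) + 37/8| = 19|y − 7| / (8·|y + 1|).
Require δ ≤ 4, so |y + 1| ≥ |8| − |y − 7| > 8 − 4 = 4.
Hence |(-7y + 12)/(y + 1) + 37/8| < 19|y − 7|/(8·4) = (19/32)|y − 7|, which is < ε once |y − 7| < (32/19)ε.
Take δ = min(4, (32/19)ε). Then 0 < |y − 7| < δ forces both bounds, so |(-7y + 12)/(y + 1) + 37/8| < ε.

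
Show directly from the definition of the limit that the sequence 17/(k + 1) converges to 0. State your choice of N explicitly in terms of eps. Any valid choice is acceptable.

Fix eps > 0. For k ≥ 1, |17/(k + 1) − 0| = 17/(k + 1) ≤ 17/k.
We need 17/k < eps, i.e. k > 17/eps.
Take N = 17/eps. If k > N then |17/(k + 1)| ≤ 17/k < eps.

N = 17/eps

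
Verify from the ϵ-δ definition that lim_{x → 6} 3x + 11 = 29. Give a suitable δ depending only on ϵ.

Let ϵ > 0. We need δ > 0 so that 0 < |x − 6| < δ implies |(3x + 11) − 29| < ϵ.
|(3x + 11) − 29| = |3x - 18| = 3|x − 6|.
Thus it suffices that |x − 6| < ϵ/3.
Take δ = ϵ/3. If 0 < |x − 6| < δ then |(3x + 11) − 29| = 3|x − 6| < 3·(ϵ/3) = ϵ.

δ = ϵ/3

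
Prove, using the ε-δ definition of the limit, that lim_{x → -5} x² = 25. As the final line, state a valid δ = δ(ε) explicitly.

δ = min(2, ε/12)

Let ε > 0 be given. We seek δ > 0 with 0 < |x + 5| < δ ⇒ |x² − 25| < ε.
Factor: x² − 25 = (x + 5)(x - 5), so |x² − 25| = |x + 5|·|x - 5|.
Impose δ ≤ 2 so that |x| < 7; then |x - 5| ≤ 12.
Hence |x² − 25| ≤ 12|x + 5|, which is < ε once |x + 5| < ε/12.
Take δ = min(2, ε/12). If 0 < |x + 5| < δ then both bounds hold and |x² − 25| ≤ 12|x + 5| < 12·(ε/12) = ε.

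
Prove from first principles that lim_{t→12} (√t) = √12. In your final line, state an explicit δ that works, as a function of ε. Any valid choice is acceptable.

δ = min(12, √12·ε)

Suppose ε > 0. We want δ > 0 such that 0 < |t − 12| < δ implies |√t − √12| < ε.
Rationalise: √t − √12 = (t − 12)/(√t + √12), so |√t − √12| = |t − 12|/(√t + √12).
Restrict δ ≤ 12 so that |t − 12| < 12 forces t > 0, and then √t + √12 > √12.
Hence |√t − √12| < |t − 12|/√12, which is < ε once |t − 12| < √12·ε.
Take δ = min(12, √12·ε). If 0 < |t − 12| < δ then t > 0 and |√t − √12| < |t − 12|/√12 < ε.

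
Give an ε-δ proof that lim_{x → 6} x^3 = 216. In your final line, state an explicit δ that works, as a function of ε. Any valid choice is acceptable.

δ = min(1, ε/127)

Fix ε > 0. We seek δ > 0 with 0 < |x − 6| < δ ⇒ |x^3 − 216| < ε.
Factor: x^3 − 216 = (x − 6)(x^2 + 6x + 36), so |x^3 − 216| = |x − 6|·|x^2 + 6x + 36|.
Restrict δ ≤ 1. Then |x − 6| < 1 gives |x| < 7, so by the triangle inequality |x^2 + 6x + 36| ≤ 7^2 + 6·7 + 36 = 127.
Hence |x^3 − 216| ≤ 127|x − 6|, which is < ε once |x − 6| < ε/127.
Take δ = min(1, ε/127). If 0 < |x − 6| < δ then both bounds hold and |x^3 − 216| ≤ 127|x − 6| < 127·(ε/127) = ε.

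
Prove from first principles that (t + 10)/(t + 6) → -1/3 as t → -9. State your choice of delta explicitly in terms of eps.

delta = min(3/2, (9/8)eps)

Fix eps > 0. We want delta > 0 with 0 < |t + 9| < delta ⇒ |(t + 10)/(t + 6) + 1/3| < eps.
Combining over a common denominator, (t + 10)/(t + 6) + 1/3 = [(t + 10)·(-3) − 1·(t + 6)] / [(-3)·(t + 6)] = -4(t + 9) / ((-3)(t + 6)).
So |(t + 10)/(t + 6) + 1/3| = 4|t + 9| / (3·|t + 6|).
Require delta ≤ 3/2, so |t + 6| ≥ |-3| − |t + 9| > 3 − 3/2 = 3/2.
Hence |(t + 10)/(t + 6) + 1/3| < 4|t + 9|/(3·(3/2)) = (8/9)|t + 9|, which is < eps once |t + 9| < (9/8)eps.
Take delta = min(3/2, (9/8)eps). Then 0 < |t + 9| < delta forces both bounds, so |(t + 10)/(t + 6) + 1/3| < eps.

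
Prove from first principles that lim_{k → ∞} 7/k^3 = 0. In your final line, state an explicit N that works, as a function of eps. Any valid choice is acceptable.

N = (7/eps)^{1/3}

Suppose eps > 0. For k ≥ 1, |7/k^3 − 0| = 7/k^3.
7/k^3 < eps ⇔ k^3 > 7/eps ⇔ k > (7/eps)^{1/3}.
Take N = (7/eps)^{1/3}. Then k > N implies 7/k^3 < eps.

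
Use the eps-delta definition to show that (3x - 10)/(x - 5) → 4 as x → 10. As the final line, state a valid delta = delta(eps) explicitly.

delta = min(5/2, (5/2)eps)

Let eps > 0. We want delta > 0 with 0 < |x − 10| < delta ⇒ |(3x - 10)/(x - 5) − 4| < eps.
Combining over a common denominator, (3x - 10)/(x - 5) − 4 = [(3x - 10)·5 − 20·(x - 5)] / [5·(x - 5)] = -5(x − 10) / (5(x - 5)).
So |(3x - 10)/(x - 5) − 4| = 5|x − 10| / (5·|x − 5|).
Restrict delta ≤ 5/2. Then |x − 10| < 5/2 gives |x − 5| = |(x − 10) + 5| ≥ 5 − 5/2 = 5/2.
Hence |(3x - 10)/(x - 5) − 4| < 5|x − 10|/(5·(5/2)) = (2/5)|x − 10|, which is < eps once |x − 10| < (5/2)eps.
Take delta = min(5/2, (5/2)eps). Then 0 < |x − 10| < delta forces both bounds, so |(3x - 10)/(x - 5) − 4| < eps.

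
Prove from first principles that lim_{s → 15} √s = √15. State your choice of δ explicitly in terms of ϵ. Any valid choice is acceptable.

δ = min(15, √15·ϵ)

Fix ϵ > 0. We want δ > 0 such that 0 < |s − 15| < δ implies |√s − √15| < ϵ.
Rationalise: √s − √15 = (s − 15)/(√s + √15), so |√s − √15| = |s − 15|/(√s + √15).
Restrict δ ≤ 15 so that |s − 15| < 15 forces s > 0, and then √s + √15 > √15.
Hence |√s − √15| < |s − 15|/√15, which is < ϵ once |s − 15| < √15·ϵ.
Take δ = min(15, √15·ϵ). If 0 < |s − 15| < δ then s > 0 and |√s − √15| < |s − 15|/√15 < ϵ.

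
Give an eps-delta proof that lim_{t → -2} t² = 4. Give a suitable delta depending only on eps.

Suppose eps > 0. We seek delta > 0 with 0 < |t + 2| < delta ⇒ |t² − 4| < eps.
Factor: t² − 4 = (t + 2)(t - 2), so |t² − 4| = |t + 2|·|t - 2|.
Restrict delta ≤ 1. Then |t + 2| < 1 gives |t| < 3, so by the triangle inequality |t - 2| ≤ 3 + 2 = 5.
Hence |t² − 4| ≤ 5|t + 2|, which is < eps once |t + 2| < eps/5.
Take delta = min(1, eps/5). If 0 < |t + 2| < delta then both bounds hold and |t² − 4| ≤ 5|t + 2| < 5·(eps/5) = eps.

delta = min(1, eps/5)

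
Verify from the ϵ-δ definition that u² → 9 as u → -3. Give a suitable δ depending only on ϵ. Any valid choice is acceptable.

δ = min(1, ϵ/7)

Suppose ϵ > 0. We seek δ > 0 with 0 < |u + 3| < δ ⇒ |u² − 9| < ϵ.
Factor: u² − 9 = (u + 3)(u - 3), so |u² − 9| = |u + 3|·|u - 3|.
Restrict δ ≤ 1. Then |u + 3| < 1 gives |u| < 4, so by the triangle inequality |u - 3| ≤ 4 + 3 = 7.
Hence |u² − 9| ≤ 7|u + 3|, which is < ϵ once |u + 3| < ϵ/7.
Take δ = min(1, ϵ/7). If 0 < |u + 3| < δ then both bounds hold and |u² − 9| ≤ 7|u + 3| < 7·(ϵ/7) = ϵ.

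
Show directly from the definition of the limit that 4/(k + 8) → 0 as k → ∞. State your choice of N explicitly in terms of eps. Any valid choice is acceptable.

N = 4/eps

Suppose eps > 0. For k ≥ 1, |4/(k + 8) − 0| = 4/(k + 8) ≤ 4/k.
We need 4/k < eps, i.e. k > 4/eps.
Take N = 4/eps. If k > N then |4/(k + 8)| ≤ 4/k < eps.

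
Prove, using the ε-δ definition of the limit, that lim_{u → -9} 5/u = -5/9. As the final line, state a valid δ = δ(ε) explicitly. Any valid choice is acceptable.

δ = min(9/2, (81/10)ε)

Let ε > 0. We seek δ > 0 such that 0 < |u + 9| < δ implies |5/u + 5/9| < ε.
|5/u + 5/9| = 5·|-9 − u|/(9·|u|) = 5|u + 9|/(9|u|).
Require δ ≤ 9/2 so that |u| > 9 − 9/2 = 9/2, hence 9|u| > 81/2.
Then |5/u + 5/9| < 5|u + 9|/(81/2), which is < ε when |u + 9| < (81/10)ε.
Take δ = min(9/2, (81/10)ε). Then 0 < |u + 9| < δ gives both |u + 9| < 9/2 and |u + 9| < (81/10)ε, so |5/u + 5/9| < ε.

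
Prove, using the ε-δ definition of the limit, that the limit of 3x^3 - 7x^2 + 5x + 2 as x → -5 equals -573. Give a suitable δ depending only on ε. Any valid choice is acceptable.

Suppose ε > 0. We want δ > 0 such that 0 < |x + 5| < δ implies |(3x^3 - 7x^2 + 5x + 2) + 573| < ε.
(3x^3 - 7x^2 + 5x + 2) + 573 = 3x^3 - 7x^2 + 5x + 575 = (x + 5)(3x^2 - 22x + 115).
So |(3x^3 - 7x^2 + 5x + 2) + 573| = |x + 5|·|3x^2 - 22x + 115|.
Assume first that |x + 5| < 1, so |x| < 6. Then |3x^2 - 22x + 115| ≤ 3·6^2 + 22·6 + 115 = 355.
Hence |(3x^3 - 7x^2 + 5x + 2) + 573| ≤ 355|x + 5| < ε provided |x + 5| < ε/355.
Take δ = min(1, ε/355). Then 0 < |x + 5| < δ gives both |x + 5| < 1 and |x + 5| < ε/355, so |(3x^3 - 7x^2 + 5x + 2) + 573| < ε.

δ = min(1, ε/355)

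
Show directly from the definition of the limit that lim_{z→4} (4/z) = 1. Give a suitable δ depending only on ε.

Suppose ε > 0. We seek δ > 0 such that 0 < |z − 4| < δ implies |4/z − 1| < ε.
|4/z − 1| = 4·|4 − z|/(4·|z|) = 4|z − 4|/(4|z|).
Require δ ≤ 2 so that |z| > 4 − 2 = 2, hence 4|z| > 8.
Then |4/z − 1| < 4|z − 4|/8, which is < ε when |z − 4| < 2ε.
Take δ = min(2, 2ε). Then 0 < |z − 4| < δ gives both |z − 4| < 2 and |z − 4| < 2ε, so |4/z − 1| < ε.

δ = min(2, 2ε)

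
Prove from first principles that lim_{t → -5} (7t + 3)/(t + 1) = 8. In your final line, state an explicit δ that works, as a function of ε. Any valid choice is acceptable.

δ = min(2, 2ε)

Let ε > 0 be given. We want δ > 0 with 0 < |t + 5| < δ ⇒ |(7t + 3)/(t + 1) − 8| < ε.
Combining over a common denominator, (7t + 3)/(t + 1) − 8 = [(7t + 3)·(-4) − (-32)·(t + 1)] / [(-4)·(t + 1)] = 4(t + 5) / ((-4)(t + 1)).
So |(7t + 3)/(t + 1) − 8| = 4|t + 5| / (4·|t + 1|).
Restrict δ ≤ 2. Then |t + 5| < 2 gives |t + 1| = |(t + 5) + (-4)| ≥ 4 − 2 = 2.
Hence |(7t + 3)/(t + 1) − 8| < 4|t + 5|/(4·2) = (1/2)|t + 5|, which is < ε once |t + 5| < 2ε.
Take δ = min(2, 2ε). Then 0 < |t + 5| < δ forces both bounds, so |(7t + 3)/(t + 1) − 8| < ε.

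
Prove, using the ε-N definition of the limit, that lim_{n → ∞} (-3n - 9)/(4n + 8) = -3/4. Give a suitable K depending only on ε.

K = (3/4)/ε

Suppose ε > 0. For n ≥ 1, |(-3n - 9)/(4n + 8) + 3/4| = |-12|/(4(4n + 8)) = 12/(4(4n + 8)).
Since 4n + 8 ≥ 4n for n ≥ 1, this is ≤ 12/(4·4n) = (3/4)/n.
So |(-3n - 9)/(4n + 8) + 3/4| < ε whenever n > (3/4)/ε.
Take K = (3/4)/ε. If n > K then |(-3n - 9)/(4n + 8) + 3/4| ≤ (3/4)/n < ε.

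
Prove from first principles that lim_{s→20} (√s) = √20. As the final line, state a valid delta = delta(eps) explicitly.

Let eps > 0 be given. We want delta > 0 such that 0 < |s − 20| < delta implies |√s − √20| < eps.
Multiplying by the conjugate, |√s − √20| = |s − 20|/(√s + √20).
Restrict delta ≤ 20 so that |s − 20| < 20 forces s > 0, and then √s + √20 > √20.
Hence |√s − √20| < |s − 20|/√20, which is < eps once |s − 20| < √20·eps.
Take delta = min(20, √20·eps). If 0 < |s − 20| < delta then s > 0 and |√s − √20| < |s − 20|/√20 < eps.

delta = min(20, √20·eps)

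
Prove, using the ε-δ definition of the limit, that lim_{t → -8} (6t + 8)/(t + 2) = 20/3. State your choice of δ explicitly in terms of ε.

Let ε > 0. We want δ > 0 with 0 < |t + 8| < δ ⇒ |(6t + 8)/(t + 2) − (20/3)| < ε.
Combining over a common denominator, (6t + 8)/(t + 2) − (20/3) = [(6t + 8)·(-6) − (-40)·(t + 2)] / [(-6)·(t + 2)] = 4(t + 8) / ((-6)(t + 2)).
So |(6t + 8)/(t + 2) − (20/3)| = 4|t + 8| / (6·|t + 2|).
Require δ ≤ 3, so |t + 2| ≥ |-6| − |t + 8| > 6 − 3 = 3.
Hence |(6t + 8)/(t + 2) − (20/3)| < 4|t + 8|/(6·3) = (2/9)|t + 8|, which is < ε once |t + 8| < (9/2)ε.
Take δ = min(3, (9/2)ε). Then 0 < |t + 8| < δ forces both bounds, so |(6t + 8)/(t + 2) − (20/3)| < ε.

δ = min(3, (9/2)ε)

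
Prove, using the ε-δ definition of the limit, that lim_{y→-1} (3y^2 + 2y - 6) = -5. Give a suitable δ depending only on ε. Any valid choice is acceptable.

δ = min(1, ε/7)

Let ε > 0. We want δ > 0 such that 0 < |y + 1| < δ implies |(3y^2 + 2y - 6) + 5| < ε.
(3y^2 + 2y - 6) + 5 = 3y^2 + 2y - 1 = (y + 1)(3y - 1).
So |(3y^2 + 2y - 6) + 5| = |y + 1|·|3y - 1|.
Require δ ≤ 1. Then |y + 1| < 1 gives |y| < 2, and by the triangle inequality |3y - 1| ≤ 3·2 + 1 = 7.
Hence |(3y^2 + 2y - 6) + 5| ≤ 7|y + 1| < ε provided |y + 1| < ε/7.
Choosing δ = min(1, ε/7) ensures both conditions, hence |(3y^2 + 2y - 6) + 5| < ε.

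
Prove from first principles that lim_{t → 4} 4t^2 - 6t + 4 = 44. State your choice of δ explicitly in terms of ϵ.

Fix ϵ > 0. We want δ > 0 such that 0 < |t − 4| < δ implies |(4t^2 - 6t + 4) − 44| < ϵ.
(4t^2 - 6t + 4) − 44 = 4t^2 - 6t - 40 = (t − 4)(4t + 10).
So |(4t^2 - 6t + 4) − 44| = |t − 4|·|4t + 10|.
Assume first that |t − 4| < 2, so |t| < 6. Then |4t + 10| ≤ 4·6 + 10 = 34.
Hence |(4t^2 - 6t + 4) − 44| ≤ 34|t − 4| < ϵ provided |t − 4| < ϵ/34.
Take δ = min(2, ϵ/34). Then 0 < |t − 4| < δ gives both |t − 4| < 2 and |t − 4| < ϵ/34, so |(4t^2 - 6t + 4) − 44| < ϵ.

δ = min(2, ϵ/34)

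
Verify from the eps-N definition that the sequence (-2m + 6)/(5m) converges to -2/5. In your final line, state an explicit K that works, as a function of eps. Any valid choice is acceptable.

Let eps > 0. For m ≥ 1, |(-2m + 6)/(5m) + 2/5| = |30|/(5(5m)) = 30/(5(5m)).
Since 5m ≥ 5m for m ≥ 1, this is ≤ 30/(5·5m) = (6/5)/m.
So |(-2m + 6)/(5m) + 2/5| < eps whenever m > (6/5)/eps.
Take K = (6/5)/eps. If m > K then |(-2m + 6)/(5m) + 2/5| ≤ (6/5)/m < eps.

K = (6/5)/eps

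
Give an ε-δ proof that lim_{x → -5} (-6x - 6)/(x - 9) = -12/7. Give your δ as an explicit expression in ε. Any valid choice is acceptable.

Let ε > 0 be given. We want δ > 0 with 0 < |x + 5| < δ ⇒ |(-6x - 6)/(x - 9) + 12/7| < ε.
Combining over a common denominator, (-6x - 6)/(x - 9) + 12/7 = [(-6x - 6)·(-14) − 24·(x - 9)] / [(-14)·(x - 9)] = 60(x + 5) / ((-14)(x - 9)).
So |(-6x - 6)/(x - 9) + 12/7| = 60|x + 5| / (14·|x − 9|).
Restrict δ ≤ 7. Then |x + 5| < 7 gives |x − 9| = |(x + 5) + (-14)| ≥ 14 − 7 = 7.
Hence |(-6x - 6)/(x - 9) + 12/7| < 60|x + 5|/(14·7) = (30/49)|x + 5|, which is < ε once |x + 5| < (49/30)ε.
Take δ = min(7, (49/30)ε). Then 0 < |x + 5| < δ forces both bounds, so |(-6x - 6)/(x - 9) + 12/7| < ε.

δ = min(7, (49/30)ε)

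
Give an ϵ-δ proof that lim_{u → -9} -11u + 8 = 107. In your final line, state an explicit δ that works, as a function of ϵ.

δ = ϵ/11

Suppose ϵ > 0. We need δ > 0 so that 0 < |u + 9| < δ implies |(-11u + 8) − 107| < ϵ.
|(-11u + 8) − 107| = |-11u - 99| = 11|u + 9|.
So 11|u + 9| < ϵ exactly when |u + 9| < ϵ/11.
Choosing δ = ϵ/11 gives |(-11u + 8) − 107| = 11|u + 9| < ϵ whenever |u + 9| < δ.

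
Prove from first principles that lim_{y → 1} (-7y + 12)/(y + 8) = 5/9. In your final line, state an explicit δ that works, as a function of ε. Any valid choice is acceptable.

δ = min(9/2, (81/136)ε)

Fix ε > 0. We want δ > 0 with 0 < |y − 1| < δ ⇒ |(-7y + 12)/(y + 8) − (5/9)| < ε.
Combining over a common denominator, (-7y + 12)/(y + 8) − (5/9) = [(-7y + 12)·9 − 5·(y + 8)] / [9·(y + 8)] = -68(y − 1) / (9(y + 8)).
So |(-7y + 12)/(y + 8) − (5/9)| = 68|y − 1| / (9·|y + 8|).
Require δ ≤ 9/2, so |y + 8| ≥ |9| − |y − 1| > 9 − 9/2 = 9/2.
Hence |(-7y + 12)/(y + 8) − (5/9)| < 68|y − 1|/(9·(9/2)) = (136/81)|y − 1|, which is < ε once |y − 1| < (81/136)ε.
Take δ = min(9/2, (81/136)ε). Then 0 < |y − 1| < δ forces both bounds, so |(-7y + 12)/(y + 8) − (5/9)| < ε.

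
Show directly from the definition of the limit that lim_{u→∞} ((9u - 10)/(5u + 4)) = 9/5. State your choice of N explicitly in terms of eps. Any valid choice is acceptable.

N = (86/25)/eps

Let eps > 0. We seek N > 0 such that u > N implies |(9u - 10)/(5u + 4) − (9/5)| < eps.
(9u - 10)/(5u + 4) − (9/5) = (5(9u - 10) − 9(5u + 4)) / (5(5u + 4)) = -86/(5(5u + 4)).
For u > 0 we have 5u + 4 > 5u, so |(9u - 10)/(5u + 4) − (9/5)| = 86/(5(5u + 4)) < 86/(5·5u) = (86/25)/u.
Thus |(9u - 10)/(5u + 4) − (9/5)| < eps whenever u > (86/25)/eps.
Take N = (86/25)/eps. If u > N then |(9u - 10)/(5u + 4) − (9/5)| < (86/25)/u < eps.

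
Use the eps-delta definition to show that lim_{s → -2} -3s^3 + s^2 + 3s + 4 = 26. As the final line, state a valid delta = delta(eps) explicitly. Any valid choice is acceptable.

Let eps > 0 be given. We want delta > 0 such that 0 < |s + 2| < delta implies |(-3s^3 + s^2 + 3s + 4) − 26| < eps.
(-3s^3 + s^2 + 3s + 4) − 26 = -3s^3 + s^2 + 3s - 22 = (s + 2)(-3s^2 + 7s - 11).
So |(-3s^3 + s^2 + 3s + 4) − 26| = |s + 2|·|-3s^2 + 7s - 11|.
Require delta ≤ 1. Then |s + 2| < 1 gives |s| < 3, and by the triangle inequality |-3s^2 + 7s - 11| ≤ 3·3^2 + 7·3 + 11 = 59.
Hence |(-3s^3 + s^2 + 3s + 4) − 26| ≤ 59|s + 2| < eps provided |s + 2| < eps/59.
Choosing delta = min(1, eps/59) ensures both conditions, hence |(-3s^3 + s^2 + 3s + 4) − 26| < eps.

delta = min(1, eps/59)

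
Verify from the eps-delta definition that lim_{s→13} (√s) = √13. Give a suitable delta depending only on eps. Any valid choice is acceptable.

delta = min(13, √13·eps)

Fix eps > 0. We want delta > 0 such that 0 < |s − 13| < delta implies |√s − √13| < eps.
Rationalise: √s − √13 = (s − 13)/(√s + √13), so |√s − √13| = |s − 13|/(√s + √13).
Restrict delta ≤ 13 so that |s − 13| < 13 forces s > 0, and then √s + √13 > √13.
Hence |√s − √13| < |s − 13|/√13, which is < eps once |s − 13| < √13·eps.
Take delta = min(13, √13·eps). If 0 < |s − 13| < delta then s > 0 and |√s − √13| < |s − 13|/√13 < eps.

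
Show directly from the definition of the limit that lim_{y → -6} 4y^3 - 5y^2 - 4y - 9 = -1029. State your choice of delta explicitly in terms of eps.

delta = min(2, eps/658)

Fix eps > 0. We want delta > 0 such that 0 < |y + 6| < delta implies |(4y^3 - 5y^2 - 4y - 9) + 1029| < eps.
(4y^3 - 5y^2 - 4y - 9) + 1029 = 4y^3 - 5y^2 - 4y + 1020 = (y + 6)(4y^2 - 29y + 170).
So |(4y^3 - 5y^2 - 4y - 9) + 1029| = |y + 6|·|4y^2 - 29y + 170|.
Assume first that |y + 6| < 2, so |y| < 8. Then |4y^2 - 29y + 170| ≤ 4·8^2 + 29·8 + 170 = 658.
Hence |(4y^3 - 5y^2 - 4y - 9) + 1029| ≤ 658|y + 6| < eps provided |y + 6| < eps/658.
Take delta = min(2, eps/658). Then 0 < |y + 6| < delta gives both |y + 6| < 2 and |y + 6| < eps/658, so |(4y^3 - 5y^2 - 4y - 9) + 1029| < eps.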